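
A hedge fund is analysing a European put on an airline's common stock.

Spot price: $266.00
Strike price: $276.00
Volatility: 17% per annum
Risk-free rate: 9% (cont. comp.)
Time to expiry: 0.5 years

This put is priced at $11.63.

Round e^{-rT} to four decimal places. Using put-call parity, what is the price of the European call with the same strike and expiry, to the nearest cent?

$13.77

exp(−rT) = exp(−0.09·0.5) = 0.9560
Put-call parity: C − P = S − K·e^(−rT) = 266 − 276·0.9560 = 266 − 263.8560 = 2.1440
C = P + (C − P) = 11.63 + (2.1440) = 13.7740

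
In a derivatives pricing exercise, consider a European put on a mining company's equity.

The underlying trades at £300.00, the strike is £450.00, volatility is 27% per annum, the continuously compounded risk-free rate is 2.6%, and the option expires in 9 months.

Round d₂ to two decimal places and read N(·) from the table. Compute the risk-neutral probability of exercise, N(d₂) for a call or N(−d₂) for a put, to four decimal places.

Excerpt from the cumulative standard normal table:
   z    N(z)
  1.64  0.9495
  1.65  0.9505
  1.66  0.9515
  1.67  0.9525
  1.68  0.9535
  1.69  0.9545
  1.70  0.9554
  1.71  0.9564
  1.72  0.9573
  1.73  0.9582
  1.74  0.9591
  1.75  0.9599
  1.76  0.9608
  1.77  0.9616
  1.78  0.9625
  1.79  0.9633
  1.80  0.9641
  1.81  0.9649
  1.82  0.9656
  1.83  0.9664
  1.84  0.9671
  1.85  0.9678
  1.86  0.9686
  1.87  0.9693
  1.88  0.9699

T = 0.75;  σ√T = 0.2338
d₁ = [ln(300/450) + (0.026 + 0.27²/2)·0.75] / 0.2338 = [-0.4055 + 0.0468] / 0.2338 = -1.5337 ≈ -1.53
d₂ = d₁ − σ√T = -1.5337 − 0.2338 = -1.7676 ≈ -1.77
Pr(exercise) under Q = N(−d₂) = N(1.77) = 0.9616

0.9616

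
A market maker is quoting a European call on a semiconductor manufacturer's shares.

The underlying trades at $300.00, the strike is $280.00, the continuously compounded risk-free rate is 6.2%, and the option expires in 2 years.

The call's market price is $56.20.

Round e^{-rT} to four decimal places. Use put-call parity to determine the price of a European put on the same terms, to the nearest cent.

exp(−rT) = exp(−0.062·2) = 0.8834
Put-call parity: C − P = S − K·e^(−rT) = 300 − 280·0.8834 = 300 − 247.3520 = 52.6480
P = C − (C − P) = 56.20 − (52.6480) = 3.5520

$3.55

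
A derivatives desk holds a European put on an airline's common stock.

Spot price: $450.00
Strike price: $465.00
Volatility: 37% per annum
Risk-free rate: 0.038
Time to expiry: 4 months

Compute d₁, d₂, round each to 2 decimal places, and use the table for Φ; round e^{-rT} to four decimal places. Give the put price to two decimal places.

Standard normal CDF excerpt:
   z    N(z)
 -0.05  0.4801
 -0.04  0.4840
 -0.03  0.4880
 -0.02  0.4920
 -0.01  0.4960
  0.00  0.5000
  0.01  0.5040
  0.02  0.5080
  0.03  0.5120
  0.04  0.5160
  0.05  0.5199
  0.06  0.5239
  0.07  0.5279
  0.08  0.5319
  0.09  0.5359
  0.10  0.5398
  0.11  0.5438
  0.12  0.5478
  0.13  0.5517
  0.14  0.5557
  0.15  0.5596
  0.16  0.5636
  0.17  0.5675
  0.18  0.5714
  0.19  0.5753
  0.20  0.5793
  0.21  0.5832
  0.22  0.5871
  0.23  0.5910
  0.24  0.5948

$42.78

σ√T = 0.37·√0.3333 = 0.2136
ln(S/K) + (r + σ²/2)T = ln(450/465) + (0.038 + 0.37²/2)·0.3333 = -0.0328 + 0.0355 = 0.0027
d₁ = 0.0027 / 0.2136 = 0.0126 which rounds to 0.01
d₂ = d₁ − σ√T = 0.0126 − 0.2136 = -0.2010 which rounds to -0.20
exp(−rT) = exp(−0.038·0.3333) = 0.9874
N(−d₂) = N(0.20) = 0.5793;  N(−d₁) = N(-0.01) = 0.4960
P = 465·0.9874·0.5793 − 450·0.4960 = 265.9804 − 223.2000 = 42.7804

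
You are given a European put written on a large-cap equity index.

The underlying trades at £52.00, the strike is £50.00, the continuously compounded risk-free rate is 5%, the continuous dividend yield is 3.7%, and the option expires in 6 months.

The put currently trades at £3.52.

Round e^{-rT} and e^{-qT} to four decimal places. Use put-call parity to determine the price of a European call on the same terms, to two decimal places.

exp(−qT) = exp(−0.037·0.5) = 0.9817;  exp(−rT) = exp(−0.05·0.5) = 0.9753
Put-call parity: C − P = S·e^(−qT) − K·e^(−rT) = 52·0.9817 − 50·0.9753 = 51.0484 − 48.7650 = 2.2834
C = P + (C − P) = 3.52 + (2.2834) = 5.8034

£5.80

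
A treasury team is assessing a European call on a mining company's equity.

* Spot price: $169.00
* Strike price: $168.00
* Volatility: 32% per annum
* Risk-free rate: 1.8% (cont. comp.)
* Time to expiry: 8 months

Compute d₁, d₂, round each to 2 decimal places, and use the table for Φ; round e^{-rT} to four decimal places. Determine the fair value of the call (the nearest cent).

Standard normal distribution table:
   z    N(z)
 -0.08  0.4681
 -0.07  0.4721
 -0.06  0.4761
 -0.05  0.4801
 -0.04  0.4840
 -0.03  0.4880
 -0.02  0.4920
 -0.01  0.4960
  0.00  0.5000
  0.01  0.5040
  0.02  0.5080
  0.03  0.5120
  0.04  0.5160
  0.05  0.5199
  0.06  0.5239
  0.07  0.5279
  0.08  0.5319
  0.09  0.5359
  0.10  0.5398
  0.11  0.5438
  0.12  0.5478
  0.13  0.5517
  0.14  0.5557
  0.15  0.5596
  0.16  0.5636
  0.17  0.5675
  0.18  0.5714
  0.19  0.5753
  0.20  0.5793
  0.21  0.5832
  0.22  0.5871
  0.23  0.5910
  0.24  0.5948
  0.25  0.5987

$18.87

σ√T = 0.32 × 0.8165 = 0.2613
d₁ = [ln(169/168) + (0.018 + 0.32²/2)·0.6667] / 0.2613 = [0.0059 + 0.0461] / 0.2613 = 0.1993 which rounds to 0.20
d₂ = d₁ − σ√T = 0.1993 − 0.2613 = -0.0620 which rounds to -0.06
e^(−rT) = e^(−0.018·0.6667) = 0.9881
N(d₁) = N(0.20) = 0.5793;  N(d₂) = N(-0.06) = 0.4761
C = 169·0.5793 − 168·0.9881·0.4761 = 97.9017 − 79.0330 = 18.8687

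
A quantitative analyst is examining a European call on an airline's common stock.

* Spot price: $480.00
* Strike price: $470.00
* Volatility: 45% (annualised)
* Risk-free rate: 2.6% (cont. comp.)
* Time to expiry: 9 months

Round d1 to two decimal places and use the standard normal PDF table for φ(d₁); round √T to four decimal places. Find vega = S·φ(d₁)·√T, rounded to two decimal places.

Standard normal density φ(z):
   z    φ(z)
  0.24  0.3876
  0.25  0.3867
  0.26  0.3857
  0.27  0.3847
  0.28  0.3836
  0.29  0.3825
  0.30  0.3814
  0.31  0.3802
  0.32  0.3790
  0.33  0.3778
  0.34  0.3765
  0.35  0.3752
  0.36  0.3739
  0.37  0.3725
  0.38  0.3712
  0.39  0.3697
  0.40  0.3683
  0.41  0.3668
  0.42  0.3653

158.54

σ√T = 0.45·√0.75 = 0.3897
d₁ = [ln(480/470) + (0.026 + ½·0.45²)·0.75] / (σ√T) = (0.0211 + 0.0954) / 0.3897 = 0.2989 ≈ 0.30
√T = √0.75 = 0.8660
φ(d₁) = φ(0.30) = 0.3814
vega = S·φ(d₁)·√T = 480·0.3814·0.8660 = 158.5404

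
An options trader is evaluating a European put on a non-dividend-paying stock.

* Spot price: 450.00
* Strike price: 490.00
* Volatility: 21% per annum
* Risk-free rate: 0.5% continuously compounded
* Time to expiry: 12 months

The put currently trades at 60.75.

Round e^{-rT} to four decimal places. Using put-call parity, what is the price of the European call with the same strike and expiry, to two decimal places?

exp(−rT) = exp(−0.005·1) = 0.9950
Put-call parity: C − P = S − K·e^(−rT) = 450 − 490·0.9950 = 450 − 487.5500 = -37.5500
C = P + (C − P) = 60.75 + (-37.5500) = 23.2000

23.20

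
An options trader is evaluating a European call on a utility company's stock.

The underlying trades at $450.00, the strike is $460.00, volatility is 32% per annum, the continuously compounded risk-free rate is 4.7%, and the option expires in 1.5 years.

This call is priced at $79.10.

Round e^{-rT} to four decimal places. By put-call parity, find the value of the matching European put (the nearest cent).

$57.77

exp(−rT) = exp(−0.047·1.5) = 0.9319
Put-call parity: C − P = S − K·e^(−rT) = 450 − 460·0.9319 = 450 − 428.6740 = 21.3260
P = C − (C − P) = 79.10 − (21.3260) = 57.7740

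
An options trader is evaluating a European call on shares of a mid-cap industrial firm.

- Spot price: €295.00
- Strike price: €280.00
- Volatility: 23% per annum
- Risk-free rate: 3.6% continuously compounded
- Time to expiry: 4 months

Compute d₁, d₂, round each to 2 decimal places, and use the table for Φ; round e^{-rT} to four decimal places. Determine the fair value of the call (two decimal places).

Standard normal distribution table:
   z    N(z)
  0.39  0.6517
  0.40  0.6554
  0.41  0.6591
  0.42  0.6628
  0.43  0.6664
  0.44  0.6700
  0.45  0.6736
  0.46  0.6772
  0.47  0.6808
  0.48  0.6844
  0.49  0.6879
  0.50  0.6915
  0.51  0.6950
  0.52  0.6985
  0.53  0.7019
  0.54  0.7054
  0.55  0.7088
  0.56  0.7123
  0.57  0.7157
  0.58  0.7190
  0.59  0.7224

€25.72

σ√T = 0.23·√0.3333 = 0.1328
d₁ = [ln(295/280) + (0.036 + 0.23²/2)·0.3333] / 0.1328 = [0.0522 + 0.0208] / 0.1328 = 0.5498 ≈ 0.55
d₂ = d₁ − σ√T = 0.5498 − 0.1328 = 0.4170 ≈ 0.42
e^(−rT) = e^(−0.036·0.3333) = 0.9881
C = 295·N(0.55) − 280·0.9881·N(0.42) = 295·0.7088 − 280·0.9881·0.6628 = 209.0960 − 183.3756 = 25.7204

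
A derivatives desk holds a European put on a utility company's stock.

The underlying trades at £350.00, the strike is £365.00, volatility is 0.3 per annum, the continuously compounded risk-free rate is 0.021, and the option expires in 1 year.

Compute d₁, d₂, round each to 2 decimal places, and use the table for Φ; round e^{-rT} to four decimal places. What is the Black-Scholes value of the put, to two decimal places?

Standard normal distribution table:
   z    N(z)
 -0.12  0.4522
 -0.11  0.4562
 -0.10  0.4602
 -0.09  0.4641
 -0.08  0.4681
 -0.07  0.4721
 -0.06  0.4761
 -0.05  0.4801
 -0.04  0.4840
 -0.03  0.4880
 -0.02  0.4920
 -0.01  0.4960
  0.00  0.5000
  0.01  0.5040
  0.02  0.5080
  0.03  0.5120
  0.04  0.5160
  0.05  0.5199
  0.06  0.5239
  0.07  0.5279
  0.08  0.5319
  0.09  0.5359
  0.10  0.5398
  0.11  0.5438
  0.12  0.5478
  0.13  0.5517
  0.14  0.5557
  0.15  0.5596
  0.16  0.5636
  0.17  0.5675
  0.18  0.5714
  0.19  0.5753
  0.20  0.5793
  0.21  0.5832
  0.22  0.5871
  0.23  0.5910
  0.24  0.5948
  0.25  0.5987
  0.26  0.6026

σ√T = 0.3·√1 = 0.3000
ln(S/K) + (r + σ²/2)T = ln(350/365) + (0.021 + 0.3²/2)·1 = -0.0420 + 0.0660 = 0.0240
d₁ = 0.0240 / 0.3000 = 0.0801 which rounds to 0.08
d₂ = d₁ − σ√T = 0.0801 − 0.3000 = -0.2199 which rounds to -0.22
exp(−rT) = exp(−0.021·1) = 0.9792
N(−d₂) = N(0.22) = 0.5871;  N(−d₁) = N(-0.08) = 0.4681
P = 365·0.9792·0.5871 − 350·0.4681 = 209.8342 − 163.8350 = 45.9992

£46.00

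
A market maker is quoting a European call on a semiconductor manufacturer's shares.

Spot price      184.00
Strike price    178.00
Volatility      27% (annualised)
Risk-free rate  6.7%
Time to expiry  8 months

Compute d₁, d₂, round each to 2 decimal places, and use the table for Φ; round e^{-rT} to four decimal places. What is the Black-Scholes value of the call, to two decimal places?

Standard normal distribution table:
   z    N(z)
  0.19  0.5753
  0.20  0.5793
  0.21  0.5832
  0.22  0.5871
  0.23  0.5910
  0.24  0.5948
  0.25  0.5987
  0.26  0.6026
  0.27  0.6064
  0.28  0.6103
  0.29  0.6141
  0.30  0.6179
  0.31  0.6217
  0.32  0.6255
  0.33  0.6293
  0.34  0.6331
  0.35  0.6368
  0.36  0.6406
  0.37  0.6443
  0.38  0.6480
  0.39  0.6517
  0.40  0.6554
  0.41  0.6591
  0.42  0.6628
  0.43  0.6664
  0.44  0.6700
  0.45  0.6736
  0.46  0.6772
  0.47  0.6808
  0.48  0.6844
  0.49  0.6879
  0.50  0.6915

T = 0.6667;  σ√T = 0.2205
ln(S/K) + (r + σ²/2)T = ln(184/178) + (0.067 + 0.27²/2)·0.6667 = 0.0332 + 0.0690 = 0.1021
d₁ = 0.1021 / 0.2205 = 0.4632 → 0.46
d₂ = d₁ − σ√T = 0.4632 − 0.2205 = 0.2428 → 0.24
e^(−rT) = e^(−0.067·0.6667) = 0.9563
N(d₁) = N(0.46) = 0.6772;  N(d₂) = N(0.24) = 0.5948
C = 184·0.6772 − 178·0.9563·0.5948 = 124.6048 − 101.2477 = 23.3571

23.36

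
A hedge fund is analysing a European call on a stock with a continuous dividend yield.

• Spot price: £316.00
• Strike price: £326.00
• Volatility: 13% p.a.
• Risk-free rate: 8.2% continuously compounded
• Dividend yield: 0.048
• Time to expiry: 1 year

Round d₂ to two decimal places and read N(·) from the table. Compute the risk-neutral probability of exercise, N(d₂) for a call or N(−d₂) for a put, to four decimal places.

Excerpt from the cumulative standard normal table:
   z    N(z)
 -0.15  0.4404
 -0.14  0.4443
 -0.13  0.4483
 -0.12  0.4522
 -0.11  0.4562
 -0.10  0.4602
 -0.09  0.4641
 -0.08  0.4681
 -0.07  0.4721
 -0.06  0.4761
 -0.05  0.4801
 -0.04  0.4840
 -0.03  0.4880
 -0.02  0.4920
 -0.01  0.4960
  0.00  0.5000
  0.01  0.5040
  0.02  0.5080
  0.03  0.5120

σ√T = 0.13·√1 = 0.1300
d₁ = [ln(316/326) + (0.082 − 0.048 + 0.13²/2)·1] / 0.1300 = [-0.0312 + 0.0425] / 0.1300 = 0.0869 ≈ 0.09
d₂ = d₁ − σ√T = 0.0869 − 0.1300 = -0.0431 ≈ -0.04
Risk-neutral Pr[S_T > K] = N(d₂) = N(-0.04) = 0.4840

0.4840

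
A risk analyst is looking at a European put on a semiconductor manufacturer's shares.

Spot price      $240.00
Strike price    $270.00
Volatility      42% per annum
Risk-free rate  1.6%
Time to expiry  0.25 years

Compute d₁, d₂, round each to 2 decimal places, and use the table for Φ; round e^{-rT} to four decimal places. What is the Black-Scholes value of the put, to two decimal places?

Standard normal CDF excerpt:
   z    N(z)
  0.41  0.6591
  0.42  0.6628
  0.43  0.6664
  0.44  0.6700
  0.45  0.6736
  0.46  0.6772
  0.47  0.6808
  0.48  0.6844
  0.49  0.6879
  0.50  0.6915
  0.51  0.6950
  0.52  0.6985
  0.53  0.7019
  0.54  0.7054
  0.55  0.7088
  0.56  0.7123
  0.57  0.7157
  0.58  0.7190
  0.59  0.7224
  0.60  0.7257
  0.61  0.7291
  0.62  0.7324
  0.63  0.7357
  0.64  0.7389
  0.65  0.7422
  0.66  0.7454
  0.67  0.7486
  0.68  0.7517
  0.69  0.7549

σ√T = 0.42·√0.25 = 0.2100
ln(S/K) + (r + σ²/2)T = ln(240/270) + (0.016 + 0.42²/2)·0.25 = -0.1178 + 0.0260 = -0.0917
d₁ = -0.0917 / 0.2100 = -0.4368 ≈ -0.44
d₂ = d₁ − σ√T = -0.4368 − 0.2100 = -0.6468 ≈ -0.65
exp(−rT) = exp(−0.016·0.25) = 0.9960
N(−d₂) = N(0.65) = 0.7422;  N(−d₁) = N(0.44) = 0.6700
P = 270·0.9960·0.7422 − 240·0.6700 = 199.5924 − 160.8000 = 38.7924

$38.79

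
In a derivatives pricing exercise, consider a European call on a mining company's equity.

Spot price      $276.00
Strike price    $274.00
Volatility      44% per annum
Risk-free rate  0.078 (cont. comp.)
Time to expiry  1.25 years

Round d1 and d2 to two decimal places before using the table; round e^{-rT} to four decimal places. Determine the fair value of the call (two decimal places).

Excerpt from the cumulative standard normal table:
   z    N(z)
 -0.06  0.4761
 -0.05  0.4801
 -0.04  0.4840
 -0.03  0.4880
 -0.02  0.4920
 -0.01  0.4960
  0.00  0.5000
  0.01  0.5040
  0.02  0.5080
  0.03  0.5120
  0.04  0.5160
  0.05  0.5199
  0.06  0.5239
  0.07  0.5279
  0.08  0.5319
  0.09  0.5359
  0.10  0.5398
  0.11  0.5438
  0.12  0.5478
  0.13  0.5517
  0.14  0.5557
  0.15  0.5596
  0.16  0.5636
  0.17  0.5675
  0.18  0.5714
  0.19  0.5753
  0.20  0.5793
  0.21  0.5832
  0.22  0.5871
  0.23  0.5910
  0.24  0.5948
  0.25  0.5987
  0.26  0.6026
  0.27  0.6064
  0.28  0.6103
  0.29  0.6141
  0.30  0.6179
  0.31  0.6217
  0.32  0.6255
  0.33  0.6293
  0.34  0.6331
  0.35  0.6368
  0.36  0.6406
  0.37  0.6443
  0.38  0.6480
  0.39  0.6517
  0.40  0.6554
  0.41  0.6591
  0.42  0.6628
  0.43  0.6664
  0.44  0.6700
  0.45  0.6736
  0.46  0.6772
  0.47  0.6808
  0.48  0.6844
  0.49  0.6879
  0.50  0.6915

σ√T = 0.44·√1.25 = 0.4919
ln(S/K) + (r + σ²/2)T = ln(276/274) + (0.078 + 0.44²/2)·1.25 = 0.0073 + 0.2185 = 0.2258
d₁ = 0.2258 / 0.4919 = 0.4589 → 0.46
d₂ = d₁ − σ√T = 0.4589 − 0.4919 = -0.0330 → -0.03
e^(−rT) = e^(−0.078·1.25) = 0.9071
C = 276·N(0.46) − 274·0.9071·N(-0.03) = 276·0.6772 − 274·0.9071·0.4880 = 186.9072 − 121.2902 = 65.6170

$65.62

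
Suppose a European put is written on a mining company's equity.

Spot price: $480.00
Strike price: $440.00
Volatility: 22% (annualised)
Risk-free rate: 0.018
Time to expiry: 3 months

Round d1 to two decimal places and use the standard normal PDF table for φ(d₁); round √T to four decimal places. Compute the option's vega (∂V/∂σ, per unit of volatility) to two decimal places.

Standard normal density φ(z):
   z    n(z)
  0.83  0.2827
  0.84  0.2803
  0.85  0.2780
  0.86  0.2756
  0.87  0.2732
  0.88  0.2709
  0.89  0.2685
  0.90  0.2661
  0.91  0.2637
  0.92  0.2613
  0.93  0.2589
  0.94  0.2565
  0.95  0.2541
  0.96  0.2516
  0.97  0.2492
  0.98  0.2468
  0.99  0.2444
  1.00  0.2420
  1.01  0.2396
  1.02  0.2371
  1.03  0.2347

σ√T = 0.22 × 0.5000 = 0.1100
d₁ = [ln(480/440) + (0.018 + 0.22²/2)·0.25] / 0.1100 = [0.0870 + 0.0106] / 0.1100 = 0.8869 ≈ 0.89
√T = √0.25 = 0.5000
φ(d₁) = φ(0.89) = 0.2685
vega = S·φ(d₁)·√T = 480·0.2685·0.5000 = 64.4400

64.44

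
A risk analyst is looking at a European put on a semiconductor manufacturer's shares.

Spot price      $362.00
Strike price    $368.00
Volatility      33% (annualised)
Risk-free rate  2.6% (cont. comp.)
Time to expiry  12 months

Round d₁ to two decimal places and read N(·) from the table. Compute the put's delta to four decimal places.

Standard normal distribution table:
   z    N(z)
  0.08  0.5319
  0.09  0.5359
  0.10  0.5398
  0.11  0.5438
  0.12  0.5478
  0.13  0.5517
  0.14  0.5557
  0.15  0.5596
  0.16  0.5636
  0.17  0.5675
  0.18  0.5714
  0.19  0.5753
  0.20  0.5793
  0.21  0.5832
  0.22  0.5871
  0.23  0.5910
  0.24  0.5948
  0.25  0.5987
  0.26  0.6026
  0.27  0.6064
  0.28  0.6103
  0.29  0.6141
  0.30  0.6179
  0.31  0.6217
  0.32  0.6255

-0.4247

σ√T = 0.33 × 1.0000 = 0.3300
d₁ = [ln(362/368) + (0.026 + 0.33²/2)·1] / 0.3300 = [-0.0164 + 0.0805] / 0.3300 = 0.1940 ⇒ 0.19
N(d₁) = N(0.19) = 0.5753
Δ_put = N(d₁) − 1 = 0.5753 − 1 = -0.4247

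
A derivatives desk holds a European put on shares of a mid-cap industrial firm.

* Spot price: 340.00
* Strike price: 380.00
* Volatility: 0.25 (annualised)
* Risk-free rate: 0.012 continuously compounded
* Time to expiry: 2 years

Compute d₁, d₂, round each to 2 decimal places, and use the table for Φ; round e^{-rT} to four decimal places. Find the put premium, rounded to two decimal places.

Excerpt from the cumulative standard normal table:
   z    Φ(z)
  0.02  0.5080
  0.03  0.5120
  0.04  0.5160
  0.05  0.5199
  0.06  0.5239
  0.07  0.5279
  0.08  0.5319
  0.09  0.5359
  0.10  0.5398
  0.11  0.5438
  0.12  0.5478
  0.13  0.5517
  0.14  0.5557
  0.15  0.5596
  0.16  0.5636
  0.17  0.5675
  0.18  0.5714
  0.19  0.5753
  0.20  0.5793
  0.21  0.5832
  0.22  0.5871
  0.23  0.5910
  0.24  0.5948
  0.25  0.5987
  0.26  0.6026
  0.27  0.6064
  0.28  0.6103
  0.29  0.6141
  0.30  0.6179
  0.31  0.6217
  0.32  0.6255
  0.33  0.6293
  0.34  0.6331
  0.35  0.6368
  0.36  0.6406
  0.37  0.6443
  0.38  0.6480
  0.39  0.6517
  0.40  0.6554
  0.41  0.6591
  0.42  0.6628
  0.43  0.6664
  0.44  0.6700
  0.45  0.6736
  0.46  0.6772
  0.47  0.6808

σ√T = 0.25·√2 = 0.3536
d₁ = [ln(340/380) + (0.012 + 0.25²/2)·2] / 0.3536 = [-0.1112 + 0.0865] / 0.3536 = -0.0699 ⇒ -0.07
d₂ = d₁ − σ√T = -0.0699 − 0.3536 = -0.4235 ⇒ -0.42
exp(−rT) = exp(−0.012·2) = 0.9763
P = 380·0.9763·N(0.42) − 340·N(0.07) = 380·0.9763·0.6628 − 340·0.5279 = 245.8948 − 179.4860 = 66.4088

66.41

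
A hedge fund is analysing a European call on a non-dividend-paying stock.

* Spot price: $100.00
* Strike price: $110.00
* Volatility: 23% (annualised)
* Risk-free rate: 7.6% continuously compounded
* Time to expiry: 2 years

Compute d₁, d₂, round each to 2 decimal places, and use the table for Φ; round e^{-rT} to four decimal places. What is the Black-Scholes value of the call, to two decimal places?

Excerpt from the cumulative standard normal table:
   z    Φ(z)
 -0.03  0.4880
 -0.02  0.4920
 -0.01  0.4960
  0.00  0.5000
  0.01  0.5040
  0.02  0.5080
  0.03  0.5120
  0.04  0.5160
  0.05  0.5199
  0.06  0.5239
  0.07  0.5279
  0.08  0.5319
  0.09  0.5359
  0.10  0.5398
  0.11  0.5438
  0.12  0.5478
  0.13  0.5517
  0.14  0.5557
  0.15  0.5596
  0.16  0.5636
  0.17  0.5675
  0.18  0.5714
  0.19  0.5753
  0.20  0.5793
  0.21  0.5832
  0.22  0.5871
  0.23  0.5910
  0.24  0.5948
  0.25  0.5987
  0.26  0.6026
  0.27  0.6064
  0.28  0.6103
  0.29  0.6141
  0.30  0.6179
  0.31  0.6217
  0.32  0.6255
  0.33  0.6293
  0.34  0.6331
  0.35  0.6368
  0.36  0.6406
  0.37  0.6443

$15.69

σ√T = 0.23 × 1.4142 = 0.3253
d₁ = [ln(100/110) + (0.076 + ½·0.23²)·2] / (σ√T) = (-0.0953 + 0.2049) / 0.3253 = 0.3369 → 0.34
d₂ = 0.3369 − 0.3253 = 0.0117 → 0.01
e^(−rT) = e^(−0.076·2) = 0.8590
C = 100·N(0.34) − 110·0.8590·N(0.01) = 100·0.6331 − 110·0.8590·0.5040 = 63.3100 − 47.6230 = 15.6870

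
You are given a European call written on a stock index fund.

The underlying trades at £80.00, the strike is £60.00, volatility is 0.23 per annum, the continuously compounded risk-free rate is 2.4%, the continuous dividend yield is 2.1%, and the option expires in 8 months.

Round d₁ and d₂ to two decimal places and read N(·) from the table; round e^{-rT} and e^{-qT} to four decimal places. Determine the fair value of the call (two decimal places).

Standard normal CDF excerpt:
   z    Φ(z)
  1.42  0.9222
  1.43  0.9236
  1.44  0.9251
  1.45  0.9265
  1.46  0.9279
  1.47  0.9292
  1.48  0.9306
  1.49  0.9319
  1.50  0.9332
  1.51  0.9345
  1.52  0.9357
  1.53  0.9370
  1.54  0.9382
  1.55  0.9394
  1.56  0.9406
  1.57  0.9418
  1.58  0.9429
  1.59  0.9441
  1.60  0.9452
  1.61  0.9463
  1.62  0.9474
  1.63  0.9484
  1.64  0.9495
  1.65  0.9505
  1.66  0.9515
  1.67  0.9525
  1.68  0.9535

£20.20

T = 0.6667;  σ√T = 0.1878
d₁ = [ln(80/60) + (0.024 − 0.021 + ½·0.23²)·0.6667] / (σ√T) = (0.2877 + 0.0196) / 0.1878 = 1.6364 ⇒ 1.64
d₂ = 1.6364 − 0.1878 = 1.4487 ⇒ 1.45
exp(−qT) = exp(−0.021·0.6667) = 0.9861;  exp(−rT) = exp(−0.024·0.6667) = 0.9841
C = 80·0.9861·N(1.64) − 60·0.9841·N(1.45) = 80·0.9861·0.9495 − 60·0.9841·0.9265 = 74.9042 − 54.7061 = 20.1980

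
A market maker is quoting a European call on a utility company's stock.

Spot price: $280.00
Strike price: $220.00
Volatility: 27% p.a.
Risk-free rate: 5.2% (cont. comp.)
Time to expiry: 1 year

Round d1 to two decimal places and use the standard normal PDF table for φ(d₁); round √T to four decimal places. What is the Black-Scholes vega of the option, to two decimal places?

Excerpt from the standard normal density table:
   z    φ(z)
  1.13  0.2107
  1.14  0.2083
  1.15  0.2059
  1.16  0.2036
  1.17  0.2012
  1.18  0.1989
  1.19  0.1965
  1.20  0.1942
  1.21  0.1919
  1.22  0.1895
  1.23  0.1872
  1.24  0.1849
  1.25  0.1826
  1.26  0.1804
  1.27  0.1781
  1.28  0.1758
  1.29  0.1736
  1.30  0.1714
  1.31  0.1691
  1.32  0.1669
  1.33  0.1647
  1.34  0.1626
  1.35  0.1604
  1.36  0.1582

T = 1;  σ√T = 0.2700
ln(S/K) + (r + σ²/2)T = ln(280/220) + (0.052 + 0.27²/2)·1 = 0.2412 + 0.0885 = 0.3296
d₁ = 0.3296 / 0.2700 = 1.2208 ⇒ 1.22
√T = √1 = 1.0000
φ(d₁) = φ(1.22) = 0.1895
vega = S·φ(d₁)·√T = 280·0.1895·1.0000 = 53.0600

53.06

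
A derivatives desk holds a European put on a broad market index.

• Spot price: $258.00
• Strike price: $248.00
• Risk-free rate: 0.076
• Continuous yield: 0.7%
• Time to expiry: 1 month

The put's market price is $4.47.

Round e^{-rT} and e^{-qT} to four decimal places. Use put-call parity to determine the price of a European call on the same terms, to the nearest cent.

$15.88

e^(−qT) = e^(−0.007·0.08333) = 0.9994;  e^(−rT) = e^(−0.076·0.08333) = 0.9937
Put-call parity: C − P = S·e^(−qT) − K·e^(−rT) = 258·0.9994 − 248·0.9937 = 257.8452 − 246.4376 = 11.4076
C = P + (C − P) = 4.47 + (11.4076) = 15.8776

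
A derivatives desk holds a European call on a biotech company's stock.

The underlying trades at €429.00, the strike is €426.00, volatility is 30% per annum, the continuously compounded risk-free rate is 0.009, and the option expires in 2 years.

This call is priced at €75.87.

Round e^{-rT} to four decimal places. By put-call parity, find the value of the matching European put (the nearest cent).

€65.29

exp(−rT) = exp(−0.009·2) = 0.9822
Put-call parity: C − P = S − K·e^(−rT) = 429 − 426·0.9822 = 429 − 418.4172 = 10.5828
P = C − (C − P) = 75.87 − (10.5828) = 65.2872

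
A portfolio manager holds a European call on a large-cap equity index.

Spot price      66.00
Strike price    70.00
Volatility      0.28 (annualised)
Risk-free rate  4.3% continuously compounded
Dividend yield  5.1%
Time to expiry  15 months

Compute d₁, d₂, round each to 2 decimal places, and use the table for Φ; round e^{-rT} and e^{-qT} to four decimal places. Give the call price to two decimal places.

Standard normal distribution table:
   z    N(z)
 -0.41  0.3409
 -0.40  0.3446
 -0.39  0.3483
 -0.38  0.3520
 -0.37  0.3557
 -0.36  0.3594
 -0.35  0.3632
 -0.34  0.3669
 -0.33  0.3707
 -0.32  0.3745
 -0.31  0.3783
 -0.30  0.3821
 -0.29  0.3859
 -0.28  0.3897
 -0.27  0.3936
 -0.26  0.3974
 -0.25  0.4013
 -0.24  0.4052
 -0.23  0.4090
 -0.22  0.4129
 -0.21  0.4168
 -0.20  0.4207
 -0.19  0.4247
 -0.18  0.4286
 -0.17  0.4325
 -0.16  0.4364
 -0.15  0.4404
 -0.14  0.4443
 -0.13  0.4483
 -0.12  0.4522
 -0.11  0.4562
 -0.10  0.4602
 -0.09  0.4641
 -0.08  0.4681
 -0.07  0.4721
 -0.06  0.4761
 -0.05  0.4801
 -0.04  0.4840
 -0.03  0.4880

σ√T = 0.28·√1.25 = 0.3130
ln(S/K) + (r − q + σ²/2)T = ln(66/70) + (0.043 − 0.051 + 0.28²/2)·1.25 = -0.0588 + 0.0390 = -0.0198
d₁ = -0.0198 / 0.3130 = -0.0634 ⇒ -0.06
d₂ = d₁ − σ√T = -0.0634 − 0.3130 = -0.3764 ⇒ -0.38
exp(−qT) = exp(−0.051·1.25) = 0.9382;  exp(−rT) = exp(−0.043·1.25) = 0.9477
N(d₁) = N(-0.06) = 0.4761;  N(d₂) = N(-0.38) = 0.3520
C = 66·0.9382·0.4761 − 70·0.9477·0.3520 = 29.4807 − 23.3513 = 6.1294

6.13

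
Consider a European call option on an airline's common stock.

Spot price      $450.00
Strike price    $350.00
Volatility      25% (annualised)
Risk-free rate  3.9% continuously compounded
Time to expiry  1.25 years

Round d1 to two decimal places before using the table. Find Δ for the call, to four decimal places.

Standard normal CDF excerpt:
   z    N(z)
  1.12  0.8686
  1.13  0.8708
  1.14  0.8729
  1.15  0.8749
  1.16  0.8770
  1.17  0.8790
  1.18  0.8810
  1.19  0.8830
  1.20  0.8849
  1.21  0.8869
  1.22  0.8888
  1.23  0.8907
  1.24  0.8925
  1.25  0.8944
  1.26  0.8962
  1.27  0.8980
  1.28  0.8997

0.8869

σ√T = 0.25·√1.25 = 0.2795
d₁ = [ln(450/350) + (0.039 + 0.25²/2)·1.25] / 0.2795 = [0.2513 + 0.0878] / 0.2795 = 1.2133 which rounds to 1.21
N(d₁) = N(1.21) = 0.8869
Δ_call = N(d₁) = 0.8869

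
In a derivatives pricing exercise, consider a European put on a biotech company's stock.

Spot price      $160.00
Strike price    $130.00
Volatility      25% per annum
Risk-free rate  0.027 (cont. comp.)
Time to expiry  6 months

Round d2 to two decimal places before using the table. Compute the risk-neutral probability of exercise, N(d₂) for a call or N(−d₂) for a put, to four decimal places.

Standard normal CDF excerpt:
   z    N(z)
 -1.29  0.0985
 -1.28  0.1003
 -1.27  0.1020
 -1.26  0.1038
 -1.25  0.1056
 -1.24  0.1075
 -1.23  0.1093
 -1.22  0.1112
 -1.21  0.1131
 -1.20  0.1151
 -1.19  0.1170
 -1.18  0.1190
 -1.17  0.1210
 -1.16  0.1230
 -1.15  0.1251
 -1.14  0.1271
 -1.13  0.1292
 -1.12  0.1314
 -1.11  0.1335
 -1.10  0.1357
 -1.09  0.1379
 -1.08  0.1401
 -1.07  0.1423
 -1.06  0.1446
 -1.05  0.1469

T = 0.5;  σ√T = 0.1768
d₁ = [ln(160/130) + (0.027 + 0.25²/2)·0.5] / 0.1768 = [0.2076 + 0.0291] / 0.1768 = 1.3393 ⇒ 1.34
d₂ = d₁ − σ√T = 1.3393 − 0.1768 = 1.1626 ⇒ 1.16
Risk-neutral Pr[S_T < K] = N(−d₂) = N(-1.16) = 0.1230

0.1230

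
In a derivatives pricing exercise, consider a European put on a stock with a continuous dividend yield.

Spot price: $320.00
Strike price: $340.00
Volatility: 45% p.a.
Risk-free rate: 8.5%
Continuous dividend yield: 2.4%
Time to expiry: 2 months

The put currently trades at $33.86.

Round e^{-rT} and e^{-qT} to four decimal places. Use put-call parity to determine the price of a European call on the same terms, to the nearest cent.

e^(−qT) = e^(−0.024·0.1667) = 0.9960;  e^(−rT) = e^(−0.085·0.1667) = 0.9859
Put-call parity: C − P = S·e^(−qT) − K·e^(−rT) = 320·0.9960 − 340·0.9859 = 318.7200 − 335.2060 = -16.4860
C = P + (C − P) = 33.86 + (-16.4860) = 17.3740

$17.37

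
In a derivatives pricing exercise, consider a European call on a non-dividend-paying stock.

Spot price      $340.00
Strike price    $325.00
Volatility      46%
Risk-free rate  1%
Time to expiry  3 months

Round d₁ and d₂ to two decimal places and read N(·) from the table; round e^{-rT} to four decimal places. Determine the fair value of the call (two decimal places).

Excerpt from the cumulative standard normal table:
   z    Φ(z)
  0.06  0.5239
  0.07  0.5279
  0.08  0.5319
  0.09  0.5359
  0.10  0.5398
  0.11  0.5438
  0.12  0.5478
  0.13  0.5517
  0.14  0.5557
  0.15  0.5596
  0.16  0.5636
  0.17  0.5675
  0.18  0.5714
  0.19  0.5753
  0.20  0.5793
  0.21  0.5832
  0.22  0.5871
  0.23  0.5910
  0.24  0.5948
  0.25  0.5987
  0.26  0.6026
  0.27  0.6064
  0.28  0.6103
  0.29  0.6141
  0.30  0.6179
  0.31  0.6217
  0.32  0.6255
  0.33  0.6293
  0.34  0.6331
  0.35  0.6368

σ√T = 0.46 × 0.5000 = 0.2300
d₁ = [ln(340/325) + (0.01 + ½·0.46²)·0.25] / (σ√T) = (0.0451 + 0.0290) / 0.2300 = 0.3220 which rounds to 0.32
d₂ = 0.3220 − 0.2300 = 0.0920 which rounds to 0.09
exp(−rT) = exp(−0.01·0.25) = 0.9975
N(d₁) = N(0.32) = 0.6255;  N(d₂) = N(0.09) = 0.5359
C = 340·0.6255 − 325·0.9975·0.5359 = 212.6700 − 173.7321 = 38.9379

$38.94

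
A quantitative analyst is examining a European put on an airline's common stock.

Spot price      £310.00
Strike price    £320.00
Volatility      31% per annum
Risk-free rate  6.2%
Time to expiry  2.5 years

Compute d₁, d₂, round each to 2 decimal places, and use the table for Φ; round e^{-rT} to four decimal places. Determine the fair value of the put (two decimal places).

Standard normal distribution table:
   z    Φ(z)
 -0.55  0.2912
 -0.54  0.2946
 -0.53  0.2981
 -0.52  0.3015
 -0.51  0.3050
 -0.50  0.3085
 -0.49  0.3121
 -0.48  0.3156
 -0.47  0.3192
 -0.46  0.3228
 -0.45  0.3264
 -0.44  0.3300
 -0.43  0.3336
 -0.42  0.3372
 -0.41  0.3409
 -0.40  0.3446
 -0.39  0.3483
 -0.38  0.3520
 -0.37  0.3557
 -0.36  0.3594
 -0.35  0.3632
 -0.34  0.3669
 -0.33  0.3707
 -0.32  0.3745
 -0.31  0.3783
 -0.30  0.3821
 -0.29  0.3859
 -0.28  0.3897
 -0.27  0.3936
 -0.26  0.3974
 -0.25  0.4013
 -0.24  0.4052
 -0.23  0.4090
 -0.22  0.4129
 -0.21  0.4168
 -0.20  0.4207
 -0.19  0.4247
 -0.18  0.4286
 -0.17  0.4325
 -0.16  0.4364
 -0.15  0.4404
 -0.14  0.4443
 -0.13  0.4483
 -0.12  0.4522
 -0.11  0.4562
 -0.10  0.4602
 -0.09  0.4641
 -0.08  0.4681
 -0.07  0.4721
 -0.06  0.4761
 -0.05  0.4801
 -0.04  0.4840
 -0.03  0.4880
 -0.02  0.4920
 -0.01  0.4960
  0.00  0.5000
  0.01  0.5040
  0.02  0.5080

T = 2.5;  σ√T = 0.4902
ln(S/K) + (r + σ²/2)T = ln(310/320) + (0.062 + 0.31²/2)·2.5 = -0.0317 + 0.2751 = 0.2434
d₁ = 0.2434 / 0.4902 = 0.4965 → 0.50
d₂ = d₁ − σ√T = 0.4965 − 0.4902 = 0.0064 → 0.01
e^(−rT) = e^(−0.062·2.5) = 0.8564
P = 320·0.8564·N(-0.01) − 310·N(-0.50) = 320·0.8564·0.4960 − 310·0.3085 = 135.9278 − 95.6350 = 40.2928

£40.29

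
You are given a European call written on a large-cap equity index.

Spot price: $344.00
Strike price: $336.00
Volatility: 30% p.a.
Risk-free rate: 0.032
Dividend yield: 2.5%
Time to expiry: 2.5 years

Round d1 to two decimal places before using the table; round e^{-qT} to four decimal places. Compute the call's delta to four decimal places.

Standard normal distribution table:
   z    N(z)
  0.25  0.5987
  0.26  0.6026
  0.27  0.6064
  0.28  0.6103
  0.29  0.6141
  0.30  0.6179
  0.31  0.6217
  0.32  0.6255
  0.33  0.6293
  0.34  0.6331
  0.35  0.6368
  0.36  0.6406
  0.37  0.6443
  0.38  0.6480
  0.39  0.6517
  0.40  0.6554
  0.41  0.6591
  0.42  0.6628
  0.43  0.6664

0.5876

T = 2.5;  σ√T = 0.4743
d₁ = [ln(344/336) + (0.032 − 0.025 + ½·0.3²)·2.5] / (σ√T) = (0.0235 + 0.1300) / 0.4743 = 0.3237 which rounds to 0.32
N(d₁) = N(0.32) = 0.6255
Δ_call = exp(−qT)·N(d₁) = 0.9394·0.6255 = 0.5876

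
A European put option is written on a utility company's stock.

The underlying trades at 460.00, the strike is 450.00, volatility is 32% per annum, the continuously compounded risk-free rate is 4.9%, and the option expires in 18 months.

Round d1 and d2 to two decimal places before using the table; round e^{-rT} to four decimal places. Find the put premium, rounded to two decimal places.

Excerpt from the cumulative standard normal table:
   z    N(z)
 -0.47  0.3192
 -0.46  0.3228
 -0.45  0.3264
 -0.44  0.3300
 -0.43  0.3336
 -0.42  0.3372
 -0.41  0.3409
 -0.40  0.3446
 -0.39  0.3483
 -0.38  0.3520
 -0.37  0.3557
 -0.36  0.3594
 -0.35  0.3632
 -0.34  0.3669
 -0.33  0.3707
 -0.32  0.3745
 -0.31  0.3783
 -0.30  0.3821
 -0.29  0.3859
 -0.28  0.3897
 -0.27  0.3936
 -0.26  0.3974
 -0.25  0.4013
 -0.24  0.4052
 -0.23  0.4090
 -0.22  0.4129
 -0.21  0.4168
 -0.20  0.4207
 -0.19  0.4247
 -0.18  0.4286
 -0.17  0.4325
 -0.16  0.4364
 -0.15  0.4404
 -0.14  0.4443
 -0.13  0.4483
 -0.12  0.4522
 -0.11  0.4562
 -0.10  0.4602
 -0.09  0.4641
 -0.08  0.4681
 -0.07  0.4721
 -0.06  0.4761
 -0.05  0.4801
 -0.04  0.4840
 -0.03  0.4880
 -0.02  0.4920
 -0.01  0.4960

48.93

T = 1.5;  σ√T = 0.3919
d₁ = [ln(460/450) + (0.049 + ½·0.32²)·1.5] / (σ√T) = (0.0220 + 0.1503) / 0.3919 = 0.4396 which rounds to 0.44
d₂ = 0.4396 − 0.3919 = 0.0477 which rounds to 0.05
e^(−rT) = e^(−0.049·1.5) = 0.9291
N(−d₂) = N(-0.05) = 0.4801;  N(−d₁) = N(-0.44) = 0.3300
P = 450·0.9291·0.4801 − 460·0.3300 = 200.7274 − 151.8000 = 48.9274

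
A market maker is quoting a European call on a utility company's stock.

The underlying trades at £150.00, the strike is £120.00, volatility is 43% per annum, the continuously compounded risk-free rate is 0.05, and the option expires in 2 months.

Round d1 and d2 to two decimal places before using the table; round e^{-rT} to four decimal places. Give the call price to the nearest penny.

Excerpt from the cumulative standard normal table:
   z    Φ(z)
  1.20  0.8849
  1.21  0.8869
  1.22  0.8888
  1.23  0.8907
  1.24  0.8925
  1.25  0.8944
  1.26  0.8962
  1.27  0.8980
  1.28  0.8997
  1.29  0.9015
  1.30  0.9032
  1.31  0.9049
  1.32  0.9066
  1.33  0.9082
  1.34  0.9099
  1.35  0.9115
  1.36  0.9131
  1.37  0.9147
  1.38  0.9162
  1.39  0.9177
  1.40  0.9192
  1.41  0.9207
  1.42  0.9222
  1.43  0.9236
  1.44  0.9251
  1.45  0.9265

T = 0.1667;  σ√T = 0.1755
d₁ = [ln(150/120) + (0.05 + ½·0.43²)·0.1667] / (σ√T) = (0.2231 + 0.0237) / 0.1755 = 1.4064 which rounds to 1.41
d₂ = 1.4064 − 0.1755 = 1.2308 which rounds to 1.23
exp(−rT) = exp(−0.05·0.1667) = 0.9917
N(d₁) = N(1.41) = 0.9207;  N(d₂) = N(1.23) = 0.8907
C = 150·0.9207 − 120·0.9917·0.8907 = 138.1050 − 105.9969 = 32.1081

£32.11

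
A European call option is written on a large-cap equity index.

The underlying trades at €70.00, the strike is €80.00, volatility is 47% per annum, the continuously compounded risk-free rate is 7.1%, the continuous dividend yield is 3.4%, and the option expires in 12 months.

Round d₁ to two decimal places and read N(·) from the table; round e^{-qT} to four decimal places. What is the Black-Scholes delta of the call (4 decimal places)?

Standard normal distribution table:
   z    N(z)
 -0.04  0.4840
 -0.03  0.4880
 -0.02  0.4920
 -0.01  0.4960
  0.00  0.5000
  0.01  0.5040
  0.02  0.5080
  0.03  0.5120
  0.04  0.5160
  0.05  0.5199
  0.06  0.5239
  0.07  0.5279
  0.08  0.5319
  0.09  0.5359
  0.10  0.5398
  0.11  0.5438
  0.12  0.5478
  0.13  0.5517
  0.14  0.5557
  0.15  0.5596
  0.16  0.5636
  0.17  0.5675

T = 1;  σ√T = 0.4700
ln(S/K) + (r − q + σ²/2)T = ln(70/80) + (0.071 − 0.034 + 0.47²/2)·1 = -0.1335 + 0.1474 = 0.0139
d₁ = 0.0139 / 0.4700 = 0.0296 → 0.03
N(d₁) = N(0.03) = 0.5120
Δ_call = exp(−qT)·N(d₁) = 0.9666·0.5120 = 0.4949

0.4949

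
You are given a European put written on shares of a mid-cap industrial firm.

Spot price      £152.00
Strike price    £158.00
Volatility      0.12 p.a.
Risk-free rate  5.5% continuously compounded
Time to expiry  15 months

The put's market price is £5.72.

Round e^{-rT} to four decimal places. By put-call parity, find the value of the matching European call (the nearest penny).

e^(−rT) = e^(−0.055·1.25) = 0.9336
Put-call parity: C − P = S − K·e^(−rT) = 152 − 158·0.9336 = 152 − 147.5088 = 4.4912
C = P + (C − P) = 5.72 + (4.4912) = 10.2112

£10.21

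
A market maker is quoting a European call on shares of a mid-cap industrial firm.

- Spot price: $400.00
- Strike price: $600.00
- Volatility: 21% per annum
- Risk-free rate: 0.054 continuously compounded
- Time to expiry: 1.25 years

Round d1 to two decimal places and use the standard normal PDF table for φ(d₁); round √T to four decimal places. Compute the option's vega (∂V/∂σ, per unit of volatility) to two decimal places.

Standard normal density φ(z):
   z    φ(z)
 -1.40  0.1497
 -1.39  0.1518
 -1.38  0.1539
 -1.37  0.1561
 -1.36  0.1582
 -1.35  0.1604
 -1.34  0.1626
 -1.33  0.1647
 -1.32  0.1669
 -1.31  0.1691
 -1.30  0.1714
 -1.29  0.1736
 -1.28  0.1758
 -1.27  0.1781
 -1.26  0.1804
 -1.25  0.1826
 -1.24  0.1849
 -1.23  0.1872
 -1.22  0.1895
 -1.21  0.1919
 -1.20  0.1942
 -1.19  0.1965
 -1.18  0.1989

74.64

σ√T = 0.21·√1.25 = 0.2348
d₁ = [ln(400/600) + (0.054 + ½·0.21²)·1.25] / (σ√T) = (-0.4055 + 0.0951) / 0.2348 = -1.3221 ≈ -1.32
√T = √1.25 = 1.1180
φ(d₁) = φ(-1.32) = 0.1669
vega = S·φ(d₁)·√T = 400·0.1669·1.1180 = 74.6377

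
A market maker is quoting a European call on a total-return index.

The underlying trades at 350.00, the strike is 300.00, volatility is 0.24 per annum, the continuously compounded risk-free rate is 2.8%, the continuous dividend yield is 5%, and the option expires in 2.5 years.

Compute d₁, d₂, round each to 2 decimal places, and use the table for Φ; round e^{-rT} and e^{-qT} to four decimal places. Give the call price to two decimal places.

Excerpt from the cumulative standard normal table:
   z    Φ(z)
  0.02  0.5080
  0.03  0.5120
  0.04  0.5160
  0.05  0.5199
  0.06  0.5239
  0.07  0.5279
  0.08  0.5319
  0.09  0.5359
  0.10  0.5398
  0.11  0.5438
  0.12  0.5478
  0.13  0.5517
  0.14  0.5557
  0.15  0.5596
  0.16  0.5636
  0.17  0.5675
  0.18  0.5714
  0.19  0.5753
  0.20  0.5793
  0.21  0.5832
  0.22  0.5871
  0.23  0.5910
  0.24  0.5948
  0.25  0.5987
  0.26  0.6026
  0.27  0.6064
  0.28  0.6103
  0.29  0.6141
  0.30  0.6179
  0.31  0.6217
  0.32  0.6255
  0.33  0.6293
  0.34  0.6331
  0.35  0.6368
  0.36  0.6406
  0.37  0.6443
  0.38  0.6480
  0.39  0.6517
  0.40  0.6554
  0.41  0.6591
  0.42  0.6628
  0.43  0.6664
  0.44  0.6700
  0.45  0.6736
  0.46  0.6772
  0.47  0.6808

σ√T = 0.24 × 1.5811 = 0.3795
d₁ = [ln(350/300) + (0.028 − 0.05 + ½·0.24²)·2.5] / (σ√T) = (0.1542 + 0.0170) / 0.3795 = 0.4510 ⇒ 0.45
d₂ = 0.4510 − 0.3795 = 0.0715 ⇒ 0.07
exp(−qT) = exp(−0.05·2.5) = 0.8825;  exp(−rT) = exp(−0.028·2.5) = 0.9324
C = 350·0.8825·N(0.45) − 300·0.9324·N(0.07) = 350·0.8825·0.6736 − 300·0.9324·0.5279 = 208.0582 − 147.6642 = 60.3940

60.39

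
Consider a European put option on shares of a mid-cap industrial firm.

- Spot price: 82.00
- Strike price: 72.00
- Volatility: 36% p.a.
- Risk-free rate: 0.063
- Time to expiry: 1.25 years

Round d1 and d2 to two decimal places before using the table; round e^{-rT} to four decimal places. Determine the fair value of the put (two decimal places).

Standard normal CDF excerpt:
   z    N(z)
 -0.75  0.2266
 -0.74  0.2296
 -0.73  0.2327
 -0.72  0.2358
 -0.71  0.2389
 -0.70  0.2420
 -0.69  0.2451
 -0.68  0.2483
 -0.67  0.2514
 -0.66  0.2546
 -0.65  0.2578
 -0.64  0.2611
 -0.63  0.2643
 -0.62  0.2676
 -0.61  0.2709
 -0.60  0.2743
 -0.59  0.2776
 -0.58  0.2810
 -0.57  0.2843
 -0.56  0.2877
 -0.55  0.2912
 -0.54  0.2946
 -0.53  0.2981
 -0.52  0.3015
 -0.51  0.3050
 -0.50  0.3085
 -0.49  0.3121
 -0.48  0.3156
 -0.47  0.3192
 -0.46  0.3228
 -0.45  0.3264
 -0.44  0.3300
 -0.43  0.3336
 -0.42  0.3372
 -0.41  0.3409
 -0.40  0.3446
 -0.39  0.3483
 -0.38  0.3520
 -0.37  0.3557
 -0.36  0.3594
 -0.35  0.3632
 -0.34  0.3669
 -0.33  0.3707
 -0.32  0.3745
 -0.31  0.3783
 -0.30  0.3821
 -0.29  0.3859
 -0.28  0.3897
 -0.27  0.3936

σ√T = 0.36·√1.25 = 0.4025
d₁ = [ln(82/72) + (0.063 + 0.36²/2)·1.25] / 0.4025 = [0.1301 + 0.1598] / 0.4025 = 0.7200 which rounds to 0.72
d₂ = d₁ − σ√T = 0.7200 − 0.4025 = 0.3175 which rounds to 0.32
e^(−rT) = e^(−0.063·1.25) = 0.9243
N(−d₂) = N(-0.32) = 0.3745;  N(−d₁) = N(-0.72) = 0.2358
P = 72·0.9243·0.3745 − 82·0.2358 = 24.9228 − 19.3356 = 5.5872

5.59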